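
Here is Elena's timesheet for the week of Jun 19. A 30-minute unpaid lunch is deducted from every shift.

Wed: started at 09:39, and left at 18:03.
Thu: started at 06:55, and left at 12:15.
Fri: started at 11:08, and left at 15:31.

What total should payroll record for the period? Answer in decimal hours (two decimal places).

16.62 hours

Wed: 09:39–18:03 = 8 h 24 min; less 30 min break → 7 h 54 min
Thu: 06:55–12:15 = 5 h 20 min; less 30 min break → 4 h 50 min
Fri: 11:08–15:31 = 4 h 23 min; less 30 min break → 3 h 53 min
Total: 7 h 54 min + 4 h 50 min + 3 h 53 min = 16 h 37 min.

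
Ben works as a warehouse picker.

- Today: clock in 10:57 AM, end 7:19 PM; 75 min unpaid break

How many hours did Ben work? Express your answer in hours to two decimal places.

7.12 hours

Today: 10:57 AM–7:19 PM = 8 h 22 min; less 75 min break → 7 h 7 min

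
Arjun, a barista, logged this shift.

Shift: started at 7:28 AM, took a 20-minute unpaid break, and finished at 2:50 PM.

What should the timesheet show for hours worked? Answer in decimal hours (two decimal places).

Shift: 7:28 AM–2:50 PM = 7 h 22 min; less 20 min break → 7 h 2 min

7.03 hours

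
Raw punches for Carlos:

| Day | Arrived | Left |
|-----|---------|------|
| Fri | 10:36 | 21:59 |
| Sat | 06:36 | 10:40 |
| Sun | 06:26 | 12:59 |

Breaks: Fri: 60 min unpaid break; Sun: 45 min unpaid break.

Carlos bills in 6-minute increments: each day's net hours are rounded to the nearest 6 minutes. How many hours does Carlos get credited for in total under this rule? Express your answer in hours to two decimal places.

Fri: 10:36–21:59 = 11 h 23 min − 60 min = 10 h 23 min → rounds to 10 h 24 min
Sat: 06:36–10:40 = 4 h 4 min → rounds to 4 h 6 min
Sun: 06:26–12:59 = 6 h 33 min − 45 min = 5 h 48 min → rounds to 5 h 48 min
Total credited: 20 h 18 min.

20.30 hours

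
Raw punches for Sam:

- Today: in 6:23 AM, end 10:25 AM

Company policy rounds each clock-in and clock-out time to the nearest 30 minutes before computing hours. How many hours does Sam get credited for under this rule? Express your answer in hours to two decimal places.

4.00 hours

Today: in 6:23 AM→6:30 AM, out 10:25 AM→10:30 AM; 4 h 0 min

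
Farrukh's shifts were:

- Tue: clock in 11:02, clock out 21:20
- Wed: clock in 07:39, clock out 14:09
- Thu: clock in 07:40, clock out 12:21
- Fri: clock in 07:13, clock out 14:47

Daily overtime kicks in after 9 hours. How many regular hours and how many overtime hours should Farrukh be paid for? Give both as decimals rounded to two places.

Regular 27.75 hours, overtime 1.30 hours

Tue: 11:02–21:20 = 10 h 18 min
Wed: 07:39–14:09 = 6 h 30 min
Thu: 07:40–12:21 = 4 h 41 min
Fri: 07:13–14:47 = 7 h 34 min
Tue reg 9 h 0 min / OT 1 h 18 min; Wed reg 6 h 30 min / OT 0 h 0 min; Thu reg 4 h 41 min / OT 0 h 0 min; Fri reg 7 h 34 min / OT 0 h 0 min.
Totals: regular 27 h 45 min, overtime 1 h 18 min.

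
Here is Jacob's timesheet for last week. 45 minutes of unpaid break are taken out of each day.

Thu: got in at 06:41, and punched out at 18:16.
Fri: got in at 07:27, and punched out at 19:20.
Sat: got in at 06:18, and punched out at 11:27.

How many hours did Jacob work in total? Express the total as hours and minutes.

26 h 22 min

Thu: 06:41–18:16 = 11 h 35 min; less 45 min break → 10 h 50 min
Fri: 07:27–19:20 = 11 h 53 min; less 45 min break → 11 h 8 min
Sat: 06:18–11:27 = 5 h 9 min; less 45 min break → 4 h 24 min
Total: 10 h 50 min + 11 h 8 min + 4 h 24 min = 26 h 22 min.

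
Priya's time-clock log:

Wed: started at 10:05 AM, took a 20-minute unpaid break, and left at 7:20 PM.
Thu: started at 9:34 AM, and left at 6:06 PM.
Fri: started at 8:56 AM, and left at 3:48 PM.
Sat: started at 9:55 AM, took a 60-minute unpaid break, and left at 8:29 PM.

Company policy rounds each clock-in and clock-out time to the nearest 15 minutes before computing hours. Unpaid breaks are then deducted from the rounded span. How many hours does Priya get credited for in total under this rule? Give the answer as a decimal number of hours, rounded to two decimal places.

33.67 hours

Wed: in 10:05 AM→10:00 AM, out 7:20 PM→7:15 PM; 9 h 15 min − 20 min = 8 h 55 min
Thu: in 9:34 AM→9:30 AM, out 6:06 PM→6:00 PM; 8 h 30 min
Fri: in 8:56 AM→9:00 AM, out 3:48 PM→3:45 PM; 6 h 45 min
Sat: in 9:55 AM→10:00 AM, out 8:29 PM→8:30 PM; 10 h 30 min − 60 min = 9 h 30 min
Total credited: 33 h 40 min.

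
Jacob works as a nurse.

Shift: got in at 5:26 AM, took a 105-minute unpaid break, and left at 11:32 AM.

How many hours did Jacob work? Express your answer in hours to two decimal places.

4.35 hours

Shift: 5:26 AM–11:32 AM = 6 h 6 min; less 105 min break → 4 h 21 min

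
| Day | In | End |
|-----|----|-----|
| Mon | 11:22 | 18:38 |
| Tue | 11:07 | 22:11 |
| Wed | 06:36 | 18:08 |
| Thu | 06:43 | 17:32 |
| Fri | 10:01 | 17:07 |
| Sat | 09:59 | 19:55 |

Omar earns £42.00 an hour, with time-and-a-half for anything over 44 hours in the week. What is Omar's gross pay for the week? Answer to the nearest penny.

£2712.15

Mon: 11:22–18:38 = 7 h 16 min
Tue: 11:07–22:11 = 11 h 4 min
Wed: 06:36–18:08 = 11 h 32 min
Thu: 06:43–17:32 = 10 h 49 min
Fri: 10:01–17:07 = 7 h 6 min
Sat: 09:59–19:55 = 9 h 56 min
Total worked: 57 h 43 min = 3463 min.
Regular 44 h 0 min = 2640 min at £42.00/h; overtime 13 h 43 min = 823 min at £63.00/h.
Pay = (2640 × £42.00 + 823 × £63.00) ÷ 60 = £2712.15.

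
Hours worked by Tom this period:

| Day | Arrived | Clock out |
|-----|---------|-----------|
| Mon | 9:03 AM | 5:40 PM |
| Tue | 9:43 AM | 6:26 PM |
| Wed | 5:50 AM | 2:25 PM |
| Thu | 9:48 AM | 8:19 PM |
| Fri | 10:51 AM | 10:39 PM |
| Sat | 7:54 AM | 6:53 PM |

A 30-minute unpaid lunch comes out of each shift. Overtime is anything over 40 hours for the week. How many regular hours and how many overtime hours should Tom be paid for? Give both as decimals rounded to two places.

Mon: 9:03 AM–5:40 PM = 8 h 37 min; less 30 min break → 8 h 7 min
Tue: 9:43 AM–6:26 PM = 8 h 43 min; less 30 min break → 8 h 13 min
Wed: 5:50 AM–2:25 PM = 8 h 35 min; less 30 min break → 8 h 5 min
Thu: 9:48 AM–8:19 PM = 10 h 31 min; less 30 min break → 10 h 1 min
Fri: 10:51 AM–10:39 PM = 11 h 48 min; less 30 min break → 11 h 18 min
Sat: 7:54 AM–6:53 PM = 10 h 59 min; less 30 min break → 10 h 29 min
Total worked: 56 h 13 min = 56.22 h.
Threshold 40 h → overtime 16 h 13 min, regular 40 h 0 min.

Regular 40.00 hours, overtime 16.22 hours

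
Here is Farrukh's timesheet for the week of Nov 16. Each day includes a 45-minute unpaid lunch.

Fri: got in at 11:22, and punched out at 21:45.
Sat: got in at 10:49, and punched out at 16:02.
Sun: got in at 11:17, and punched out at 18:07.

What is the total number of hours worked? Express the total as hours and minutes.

Fri: 11:22–21:45 = 10 h 23 min; less 45 min break → 9 h 38 min
Sat: 10:49–16:02 = 5 h 13 min; less 45 min break → 4 h 28 min
Sun: 11:17–18:07 = 6 h 50 min; less 45 min break → 6 h 5 min
Total: 9 h 38 min + 4 h 28 min + 6 h 5 min = 20 h 11 min.

20 h 11 min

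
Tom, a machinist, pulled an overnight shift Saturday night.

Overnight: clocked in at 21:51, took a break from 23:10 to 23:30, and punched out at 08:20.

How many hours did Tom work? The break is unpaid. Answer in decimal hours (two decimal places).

10.15 hours

Overnight: 21:51 → midnight = 2 h 9 min; midnight → 08:20 = 8 h 20 min; span 10 h 29 min; less 20 min break → 10 h 9 min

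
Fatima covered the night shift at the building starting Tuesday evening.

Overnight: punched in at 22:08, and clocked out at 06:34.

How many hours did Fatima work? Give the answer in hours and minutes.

Overnight: 22:08 → midnight = 1 h 52 min; midnight → 06:34 = 6 h 34 min; span 8 h 26 min

8 h 26 min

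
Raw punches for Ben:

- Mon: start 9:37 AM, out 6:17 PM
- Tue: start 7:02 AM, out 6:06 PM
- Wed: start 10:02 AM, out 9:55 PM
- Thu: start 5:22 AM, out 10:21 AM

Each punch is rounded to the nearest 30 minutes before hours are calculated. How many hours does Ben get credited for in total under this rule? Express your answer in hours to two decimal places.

Mon: in 9:37 AM→9:30 AM, out 6:17 PM→6:30 PM; 9 h 0 min
Tue: in 7:02 AM→7:00 AM, out 6:06 PM→6:00 PM; 11 h 0 min
Wed: in 10:02 AM→10:00 AM, out 9:55 PM→10:00 PM; 12 h 0 min
Thu: in 5:22 AM→5:30 AM, out 10:21 AM→10:30 AM; 5 h 0 min
Total credited: 37 h 0 min.

37.00 hours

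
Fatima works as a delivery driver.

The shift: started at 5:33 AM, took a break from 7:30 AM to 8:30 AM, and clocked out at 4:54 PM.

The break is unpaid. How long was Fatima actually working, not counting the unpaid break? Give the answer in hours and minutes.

10 h 21 min

The shift: 5:33 AM–4:54 PM = 11 h 21 min; less 60 min break → 10 h 21 min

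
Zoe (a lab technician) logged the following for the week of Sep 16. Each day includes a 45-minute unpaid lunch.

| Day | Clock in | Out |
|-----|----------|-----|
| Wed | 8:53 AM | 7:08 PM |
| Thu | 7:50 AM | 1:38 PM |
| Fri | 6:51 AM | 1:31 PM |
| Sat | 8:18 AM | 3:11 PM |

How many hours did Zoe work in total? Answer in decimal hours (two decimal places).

Wed: 8:53 AM–7:08 PM = 10 h 15 min; less 45 min break → 9 h 30 min
Thu: 7:50 AM–1:38 PM = 5 h 48 min; less 45 min break → 5 h 3 min
Fri: 6:51 AM–1:31 PM = 6 h 40 min; less 45 min break → 5 h 55 min
Sat: 8:18 AM–3:11 PM = 6 h 53 min; less 45 min break → 6 h 8 min
Total: 9 h 30 min + 5 h 3 min + 5 h 55 min + 6 h 8 min = 26 h 36 min.

26.60 hours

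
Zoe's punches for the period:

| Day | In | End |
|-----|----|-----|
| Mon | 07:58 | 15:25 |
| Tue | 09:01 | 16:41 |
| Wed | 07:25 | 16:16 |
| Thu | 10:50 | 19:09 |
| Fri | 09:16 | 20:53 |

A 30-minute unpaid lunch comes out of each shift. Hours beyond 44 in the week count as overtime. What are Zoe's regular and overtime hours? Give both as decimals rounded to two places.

Regular 41.40 hours, overtime 0.00 hours

Mon: 07:58–15:25 = 7 h 27 min; less 30 min break → 6 h 57 min
Tue: 09:01–16:41 = 7 h 40 min; less 30 min break → 7 h 10 min
Wed: 07:25–16:16 = 8 h 51 min; less 30 min break → 8 h 21 min
Thu: 10:50–19:09 = 8 h 19 min; less 30 min break → 7 h 49 min
Fri: 09:16–20:53 = 11 h 37 min; less 30 min break → 11 h 7 min
Total worked: 41 h 24 min = 41.40 h.
Threshold 44 h → overtime 0 h 0 min, regular 41 h 24 min.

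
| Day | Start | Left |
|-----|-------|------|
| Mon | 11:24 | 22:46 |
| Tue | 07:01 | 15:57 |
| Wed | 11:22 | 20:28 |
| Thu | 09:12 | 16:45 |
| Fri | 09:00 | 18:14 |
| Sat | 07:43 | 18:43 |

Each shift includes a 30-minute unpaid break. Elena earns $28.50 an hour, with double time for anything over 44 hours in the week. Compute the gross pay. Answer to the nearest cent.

$1834.45

Mon: 11:24–22:46 = 11 h 22 min; less 30 min break → 10 h 52 min
Tue: 07:01–15:57 = 8 h 56 min; less 30 min break → 8 h 26 min
Wed: 11:22–20:28 = 9 h 6 min; less 30 min break → 8 h 36 min
Thu: 09:12–16:45 = 7 h 33 min; less 30 min break → 7 h 3 min
Fri: 09:00–18:14 = 9 h 14 min; less 30 min break → 8 h 44 min
Sat: 07:43–18:43 = 11 h 0 min; less 30 min break → 10 h 30 min
Total worked: 54 h 11 min = 3251 min.
Regular 44 h 0 min = 2640 min at $28.50/h; overtime 10 h 11 min = 611 min at $57.00/h.
Pay = (2640 × $28.50 + 611 × $57.00) ÷ 60 = $1834.45.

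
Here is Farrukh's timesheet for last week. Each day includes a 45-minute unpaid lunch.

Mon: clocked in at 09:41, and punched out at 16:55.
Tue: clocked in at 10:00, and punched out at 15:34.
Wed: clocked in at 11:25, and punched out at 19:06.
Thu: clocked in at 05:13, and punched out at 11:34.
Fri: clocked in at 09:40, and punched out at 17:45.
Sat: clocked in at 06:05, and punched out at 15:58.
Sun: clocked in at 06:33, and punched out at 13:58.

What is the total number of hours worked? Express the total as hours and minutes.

46 h 58 min

Mon: 09:41–16:55 = 7 h 14 min; less 45 min break → 6 h 29 min
Tue: 10:00–15:34 = 5 h 34 min; less 45 min break → 4 h 49 min
Wed: 11:25–19:06 = 7 h 41 min; less 45 min break → 6 h 56 min
Thu: 05:13–11:34 = 6 h 21 min; less 45 min break → 5 h 36 min
Fri: 09:40–17:45 = 8 h 5 min; less 45 min break → 7 h 20 min
Sat: 06:05–15:58 = 9 h 53 min; less 45 min break → 9 h 8 min
Sun: 06:33–13:58 = 7 h 25 min; less 45 min break → 6 h 40 min
Total: 6 h 29 min + 4 h 49 min + 6 h 56 min + 5 h 36 min + 7 h 20 min + 9 h 8 min + 6 h 40 min = 46 h 58 min.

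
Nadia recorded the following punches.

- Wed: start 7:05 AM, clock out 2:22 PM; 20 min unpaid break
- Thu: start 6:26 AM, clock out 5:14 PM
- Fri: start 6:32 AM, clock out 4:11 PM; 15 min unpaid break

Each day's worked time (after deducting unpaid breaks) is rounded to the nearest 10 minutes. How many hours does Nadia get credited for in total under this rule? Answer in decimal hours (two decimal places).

27.17 hours

Wed: 7:05 AM–2:22 PM = 7 h 17 min − 20 min = 6 h 57 min → rounds to 7 h 0 min
Thu: 6:26 AM–5:14 PM = 10 h 48 min → rounds to 10 h 50 min
Fri: 6:32 AM–4:11 PM = 9 h 39 min − 15 min = 9 h 24 min → rounds to 9 h 20 min
Total credited: 27 h 10 min.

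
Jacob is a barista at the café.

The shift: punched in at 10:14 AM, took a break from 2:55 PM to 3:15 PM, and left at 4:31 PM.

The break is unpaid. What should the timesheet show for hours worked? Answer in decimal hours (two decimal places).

5.95 hours

The shift: 10:14 AM–4:31 PM = 6 h 17 min; less 20 min break → 5 h 57 min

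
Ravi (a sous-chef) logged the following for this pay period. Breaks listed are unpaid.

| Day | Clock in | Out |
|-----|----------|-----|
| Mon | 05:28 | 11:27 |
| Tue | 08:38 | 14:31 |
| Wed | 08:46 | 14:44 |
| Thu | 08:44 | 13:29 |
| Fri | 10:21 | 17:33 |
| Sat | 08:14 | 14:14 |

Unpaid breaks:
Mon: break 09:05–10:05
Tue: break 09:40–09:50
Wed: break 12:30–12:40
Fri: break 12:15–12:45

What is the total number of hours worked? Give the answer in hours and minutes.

Mon: 05:28–11:27 = 5 h 59 min; less 60 min break → 4 h 59 min
Tue: 08:38–14:31 = 5 h 53 min; less 10 min break → 5 h 43 min
Wed: 08:46–14:44 = 5 h 58 min; less 10 min break → 5 h 48 min
Thu: 08:44–13:29 = 4 h 45 min
Fri: 10:21–17:33 = 7 h 12 min; less 30 min break → 6 h 42 min
Sat: 08:14–14:14 = 6 h 0 min
Total: 4 h 59 min + 5 h 43 min + 5 h 48 min + 4 h 45 min + 6 h 42 min + 6 h 0 min = 33 h 57 min.

33 h 57 min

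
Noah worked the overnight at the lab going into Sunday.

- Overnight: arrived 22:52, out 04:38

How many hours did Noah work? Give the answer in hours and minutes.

5 h 46 min

Overnight: 22:52 → midnight = 1 h 8 min; midnight → 04:38 = 4 h 38 min; span 5 h 46 min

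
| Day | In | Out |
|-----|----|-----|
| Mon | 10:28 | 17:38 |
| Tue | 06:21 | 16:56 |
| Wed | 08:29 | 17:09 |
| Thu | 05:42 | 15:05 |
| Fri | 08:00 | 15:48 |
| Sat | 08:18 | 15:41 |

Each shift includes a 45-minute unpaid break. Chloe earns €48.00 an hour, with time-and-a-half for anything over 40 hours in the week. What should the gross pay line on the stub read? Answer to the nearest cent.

Mon: 10:28–17:38 = 7 h 10 min; less 45 min break → 6 h 25 min
Tue: 06:21–16:56 = 10 h 35 min; less 45 min break → 9 h 50 min
Wed: 08:29–17:09 = 8 h 40 min; less 45 min break → 7 h 55 min
Thu: 05:42–15:05 = 9 h 23 min; less 45 min break → 8 h 38 min
Fri: 08:00–15:48 = 7 h 48 min; less 45 min break → 7 h 3 min
Sat: 08:18–15:41 = 7 h 23 min; less 45 min break → 6 h 38 min
Total worked: 46 h 29 min = 2789 min.
Regular 40 h 0 min = 2400 min at €48.00/h; overtime 6 h 29 min = 389 min at €72.00/h.
Pay = (2400 × €48.00 + 389 × €72.00) ÷ 60 = €2386.80.

€2386.80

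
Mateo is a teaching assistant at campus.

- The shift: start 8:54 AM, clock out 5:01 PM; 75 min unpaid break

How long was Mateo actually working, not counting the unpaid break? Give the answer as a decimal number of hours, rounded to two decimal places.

The shift: 8:54 AM–5:01 PM = 8 h 7 min; less 75 min break → 6 h 52 min

6.87 hours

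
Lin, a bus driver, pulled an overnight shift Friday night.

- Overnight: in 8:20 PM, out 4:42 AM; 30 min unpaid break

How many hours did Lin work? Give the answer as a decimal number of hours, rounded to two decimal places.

Overnight: 8:20 PM → midnight = 3 h 40 min; midnight → 4:42 AM = 4 h 42 min; span 8 h 22 min; less 30 min break → 7 h 52 min

7.87 hours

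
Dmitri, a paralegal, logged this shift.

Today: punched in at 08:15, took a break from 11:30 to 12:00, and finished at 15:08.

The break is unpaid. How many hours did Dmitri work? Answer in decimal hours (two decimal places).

6.38 hours

Today: 08:15–15:08 = 6 h 53 min; less 30 min break → 6 h 23 min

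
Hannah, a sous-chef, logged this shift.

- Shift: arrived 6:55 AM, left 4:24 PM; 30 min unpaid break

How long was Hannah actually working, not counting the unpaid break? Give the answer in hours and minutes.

Shift: 6:55 AM–4:24 PM = 9 h 29 min; less 30 min break → 8 h 59 min

8 h 59 min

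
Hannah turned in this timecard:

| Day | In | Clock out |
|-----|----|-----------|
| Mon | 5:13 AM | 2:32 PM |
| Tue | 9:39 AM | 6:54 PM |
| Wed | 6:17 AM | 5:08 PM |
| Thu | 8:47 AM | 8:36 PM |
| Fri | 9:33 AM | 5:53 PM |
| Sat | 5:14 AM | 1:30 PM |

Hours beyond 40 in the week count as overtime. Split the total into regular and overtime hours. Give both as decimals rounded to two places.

Regular 40.00 hours, overtime 17.83 hours

Mon: 5:13 AM–2:32 PM = 9 h 19 min
Tue: 9:39 AM–6:54 PM = 9 h 15 min
Wed: 6:17 AM–5:08 PM = 10 h 51 min
Thu: 8:47 AM–8:36 PM = 11 h 49 min
Fri: 9:33 AM–5:53 PM = 8 h 20 min
Sat: 5:14 AM–1:30 PM = 8 h 16 min
Total worked: 57 h 50 min = 57.83 h.
Threshold 40 h → overtime 17 h 50 min, regular 40 h 0 min.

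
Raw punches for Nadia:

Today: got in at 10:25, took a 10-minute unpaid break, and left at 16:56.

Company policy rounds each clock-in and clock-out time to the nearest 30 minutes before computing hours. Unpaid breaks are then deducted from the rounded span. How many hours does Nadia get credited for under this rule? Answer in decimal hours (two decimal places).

Today: in 10:25→10:30, out 16:56→17:00; 6 h 30 min − 10 min = 6 h 20 min

6.33 hours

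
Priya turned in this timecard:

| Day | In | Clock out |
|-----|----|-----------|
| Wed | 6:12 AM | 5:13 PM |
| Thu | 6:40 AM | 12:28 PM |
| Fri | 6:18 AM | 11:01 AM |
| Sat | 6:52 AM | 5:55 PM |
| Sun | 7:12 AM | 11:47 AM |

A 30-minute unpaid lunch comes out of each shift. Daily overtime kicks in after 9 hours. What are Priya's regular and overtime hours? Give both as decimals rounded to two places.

Regular 31.60 hours, overtime 3.07 hours

Wed: 6:12 AM–5:13 PM = 11 h 1 min; less 30 min break → 10 h 31 min
Thu: 6:40 AM–12:28 PM = 5 h 48 min; less 30 min break → 5 h 18 min
Fri: 6:18 AM–11:01 AM = 4 h 43 min; less 30 min break → 4 h 13 min
Sat: 6:52 AM–5:55 PM = 11 h 3 min; less 30 min break → 10 h 33 min
Sun: 7:12 AM–11:47 AM = 4 h 35 min; less 30 min break → 4 h 5 min
Wed reg 9 h 0 min / OT 1 h 31 min; Thu reg 5 h 18 min / OT 0 h 0 min; Fri reg 4 h 13 min / OT 0 h 0 min; Sat reg 9 h 0 min / OT 1 h 33 min; Sun reg 4 h 5 min / OT 0 h 0 min.
Totals: regular 31 h 36 min, overtime 3 h 4 min.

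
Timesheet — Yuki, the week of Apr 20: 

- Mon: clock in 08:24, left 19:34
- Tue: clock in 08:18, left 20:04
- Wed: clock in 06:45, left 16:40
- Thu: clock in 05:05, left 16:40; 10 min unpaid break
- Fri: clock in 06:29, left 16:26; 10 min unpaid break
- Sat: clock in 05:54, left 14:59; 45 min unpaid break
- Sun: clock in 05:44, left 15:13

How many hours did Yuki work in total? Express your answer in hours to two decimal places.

71.87 hours

Mon: 08:24–19:34 = 11 h 10 min
Tue: 08:18–20:04 = 11 h 46 min
Wed: 06:45–16:40 = 9 h 55 min
Thu: 05:05–16:40 = 11 h 35 min; less 10 min break → 11 h 25 min
Fri: 06:29–16:26 = 9 h 57 min; less 10 min break → 9 h 47 min
Sat: 05:54–14:59 = 9 h 5 min; less 45 min break → 8 h 20 min
Sun: 05:44–15:13 = 9 h 29 min
Total: 11 h 10 min + 11 h 46 min + 9 h 55 min + 11 h 25 min + 9 h 47 min + 8 h 20 min + 9 h 29 min = 71 h 52 min.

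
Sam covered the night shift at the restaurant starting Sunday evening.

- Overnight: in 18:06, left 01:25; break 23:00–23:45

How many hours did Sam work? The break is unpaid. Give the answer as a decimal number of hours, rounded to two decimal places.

6.57 hours

Overnight: 18:06 → midnight = 5 h 54 min; midnight → 01:25 = 1 h 25 min; span 7 h 19 min; less 45 min break → 6 h 34 min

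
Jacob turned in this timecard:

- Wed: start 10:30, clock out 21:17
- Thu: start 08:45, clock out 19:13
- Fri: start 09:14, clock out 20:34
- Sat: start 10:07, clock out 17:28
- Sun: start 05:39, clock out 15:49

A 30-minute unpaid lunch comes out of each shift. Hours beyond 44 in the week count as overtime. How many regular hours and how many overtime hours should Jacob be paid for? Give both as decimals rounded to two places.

Regular 44.00 hours, overtime 3.60 hours

Wed: 10:30–21:17 = 10 h 47 min; less 30 min break → 10 h 17 min
Thu: 08:45–19:13 = 10 h 28 min; less 30 min break → 9 h 58 min
Fri: 09:14–20:34 = 11 h 20 min; less 30 min break → 10 h 50 min
Sat: 10:07–17:28 = 7 h 21 min; less 30 min break → 6 h 51 min
Sun: 05:39–15:49 = 10 h 10 min; less 30 min break → 9 h 40 min
Total worked: 47 h 36 min = 47.60 h.
Threshold 44 h → overtime 3 h 36 min, regular 44 h 0 min.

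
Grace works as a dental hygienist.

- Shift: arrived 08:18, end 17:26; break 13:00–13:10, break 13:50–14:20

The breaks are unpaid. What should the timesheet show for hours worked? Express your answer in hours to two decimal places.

Shift: 08:18–17:26 = 9 h 8 min; less 40 min break → 8 h 28 min

8.47 hours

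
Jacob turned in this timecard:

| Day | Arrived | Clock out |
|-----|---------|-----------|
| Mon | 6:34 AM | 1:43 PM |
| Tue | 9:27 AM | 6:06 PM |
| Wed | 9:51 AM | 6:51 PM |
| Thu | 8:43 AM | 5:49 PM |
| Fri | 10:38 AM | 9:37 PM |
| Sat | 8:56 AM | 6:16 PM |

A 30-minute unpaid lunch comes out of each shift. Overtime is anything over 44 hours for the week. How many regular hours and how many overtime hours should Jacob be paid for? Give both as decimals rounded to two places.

Mon: 6:34 AM–1:43 PM = 7 h 9 min; less 30 min break → 6 h 39 min
Tue: 9:27 AM–6:06 PM = 8 h 39 min; less 30 min break → 8 h 9 min
Wed: 9:51 AM–6:51 PM = 9 h 0 min; less 30 min break → 8 h 30 min
Thu: 8:43 AM–5:49 PM = 9 h 6 min; less 30 min break → 8 h 36 min
Fri: 10:38 AM–9:37 PM = 10 h 59 min; less 30 min break → 10 h 29 min
Sat: 8:56 AM–6:16 PM = 9 h 20 min; less 30 min break → 8 h 50 min
Total worked: 51 h 13 min = 51.22 h.
Threshold 44 h → overtime 7 h 13 min, regular 44 h 0 min.

Regular 44.00 hours, overtime 7.22 hours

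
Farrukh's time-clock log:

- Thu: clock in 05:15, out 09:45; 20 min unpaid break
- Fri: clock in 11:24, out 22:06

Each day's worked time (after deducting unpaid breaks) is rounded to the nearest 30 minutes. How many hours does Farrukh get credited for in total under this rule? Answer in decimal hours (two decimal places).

14.50 hours

Thu: 05:15–09:45 = 4 h 30 min − 20 min = 4 h 10 min → rounds to 4 h 0 min
Fri: 11:24–22:06 = 10 h 42 min → rounds to 10 h 30 min
Total credited: 14 h 30 min.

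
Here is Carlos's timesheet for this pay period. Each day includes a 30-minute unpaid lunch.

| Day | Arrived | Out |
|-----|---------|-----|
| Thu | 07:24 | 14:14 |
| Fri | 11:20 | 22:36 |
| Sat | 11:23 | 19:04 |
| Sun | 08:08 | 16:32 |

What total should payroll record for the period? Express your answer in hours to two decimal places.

Thu: 07:24–14:14 = 6 h 50 min; less 30 min break → 6 h 20 min
Fri: 11:20–22:36 = 11 h 16 min; less 30 min break → 10 h 46 min
Sat: 11:23–19:04 = 7 h 41 min; less 30 min break → 7 h 11 min
Sun: 08:08–16:32 = 8 h 24 min; less 30 min break → 7 h 54 min
Total: 6 h 20 min + 10 h 46 min + 7 h 11 min + 7 h 54 min = 32 h 11 min.

32.18 hours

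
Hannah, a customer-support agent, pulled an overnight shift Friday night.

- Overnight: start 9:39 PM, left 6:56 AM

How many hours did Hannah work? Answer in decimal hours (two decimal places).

Overnight: 9:39 PM → midnight = 2 h 21 min; midnight → 6:56 AM = 6 h 56 min; span 9 h 17 min

9.28 hours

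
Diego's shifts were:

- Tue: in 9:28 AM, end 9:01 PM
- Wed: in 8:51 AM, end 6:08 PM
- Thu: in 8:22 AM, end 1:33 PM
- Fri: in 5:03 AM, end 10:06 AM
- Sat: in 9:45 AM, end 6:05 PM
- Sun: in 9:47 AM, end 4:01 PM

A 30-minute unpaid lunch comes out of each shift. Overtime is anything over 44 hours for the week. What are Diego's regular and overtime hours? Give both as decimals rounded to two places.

Regular 42.63 hours, overtime 0.00 hours

Tue: 9:28 AM–9:01 PM = 11 h 33 min; less 30 min break → 11 h 3 min
Wed: 8:51 AM–6:08 PM = 9 h 17 min; less 30 min break → 8 h 47 min
Thu: 8:22 AM–1:33 PM = 5 h 11 min; less 30 min break → 4 h 41 min
Fri: 5:03 AM–10:06 AM = 5 h 3 min; less 30 min break → 4 h 33 min
Sat: 9:45 AM–6:05 PM = 8 h 20 min; less 30 min break → 7 h 50 min
Sun: 9:47 AM–4:01 PM = 6 h 14 min; less 30 min break → 5 h 44 min
Total worked: 42 h 38 min = 42.63 h.
Threshold 44 h → overtime 0 h 0 min, regular 42 h 38 min.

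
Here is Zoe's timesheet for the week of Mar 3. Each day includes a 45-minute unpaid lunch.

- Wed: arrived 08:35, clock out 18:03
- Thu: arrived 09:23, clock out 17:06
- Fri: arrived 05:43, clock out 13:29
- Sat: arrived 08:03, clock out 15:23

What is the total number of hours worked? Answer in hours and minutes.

Wed: 08:35–18:03 = 9 h 28 min; less 45 min break → 8 h 43 min
Thu: 09:23–17:06 = 7 h 43 min; less 45 min break → 6 h 58 min
Fri: 05:43–13:29 = 7 h 46 min; less 45 min break → 7 h 1 min
Sat: 08:03–15:23 = 7 h 20 min; less 45 min break → 6 h 35 min
Total: 8 h 43 min + 6 h 58 min + 7 h 1 min + 6 h 35 min = 29 h 17 min.

29 h 17 min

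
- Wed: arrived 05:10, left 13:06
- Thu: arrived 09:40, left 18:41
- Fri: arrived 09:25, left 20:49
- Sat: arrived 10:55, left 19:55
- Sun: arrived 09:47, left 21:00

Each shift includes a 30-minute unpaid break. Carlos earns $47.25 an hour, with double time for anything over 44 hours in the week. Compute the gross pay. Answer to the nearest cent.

Wed: 05:10–13:06 = 7 h 56 min; less 30 min break → 7 h 26 min
Thu: 09:40–18:41 = 9 h 1 min; less 30 min break → 8 h 31 min
Fri: 09:25–20:49 = 11 h 24 min; less 30 min break → 10 h 54 min
Sat: 10:55–19:55 = 9 h 0 min; less 30 min break → 8 h 30 min
Sun: 09:47–21:00 = 11 h 13 min; less 30 min break → 10 h 43 min
Total worked: 46 h 4 min = 2764 min.
Regular 44 h 0 min = 2640 min at $47.25/h; overtime 2 h 4 min = 124 min at $94.50/h.
Pay = (2640 × $47.25 + 124 × $94.50) ÷ 60 = $2274.30.

$2274.30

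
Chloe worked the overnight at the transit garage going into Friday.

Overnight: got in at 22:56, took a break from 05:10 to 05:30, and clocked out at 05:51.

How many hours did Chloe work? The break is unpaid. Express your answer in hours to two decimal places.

Overnight: 22:56 → midnight = 1 h 4 min; midnight → 05:51 = 5 h 51 min; span 6 h 55 min; less 20 min break → 6 h 35 min

6.58 hours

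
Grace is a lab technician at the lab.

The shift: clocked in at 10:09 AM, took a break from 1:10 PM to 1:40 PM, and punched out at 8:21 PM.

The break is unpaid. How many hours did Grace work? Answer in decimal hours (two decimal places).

9.70 hours

The shift: 10:09 AM–8:21 PM = 10 h 12 min; less 30 min break → 9 h 42 min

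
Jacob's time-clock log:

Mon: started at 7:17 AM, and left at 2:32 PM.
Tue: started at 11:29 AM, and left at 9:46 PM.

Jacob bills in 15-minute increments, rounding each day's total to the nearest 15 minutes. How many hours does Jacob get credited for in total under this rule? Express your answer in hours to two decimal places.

17.50 hours

Mon: 7:17 AM–2:32 PM = 7 h 15 min → rounds to 7 h 15 min
Tue: 11:29 AM–9:46 PM = 10 h 17 min → rounds to 10 h 15 min
Total credited: 17 h 30 min.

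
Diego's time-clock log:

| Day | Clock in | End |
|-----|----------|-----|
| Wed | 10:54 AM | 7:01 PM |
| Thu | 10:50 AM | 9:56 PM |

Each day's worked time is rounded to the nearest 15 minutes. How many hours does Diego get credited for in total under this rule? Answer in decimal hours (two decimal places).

Wed: 10:54 AM–7:01 PM = 8 h 7 min → rounds to 8 h 0 min
Thu: 10:50 AM–9:56 PM = 11 h 6 min → rounds to 11 h 0 min
Total credited: 19 h 0 min.

19.00 hours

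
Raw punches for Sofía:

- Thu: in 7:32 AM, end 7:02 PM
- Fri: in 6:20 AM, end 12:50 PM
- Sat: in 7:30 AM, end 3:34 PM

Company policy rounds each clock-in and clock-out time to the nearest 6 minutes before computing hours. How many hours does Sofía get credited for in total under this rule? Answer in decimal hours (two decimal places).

Thu: in 7:32 AM→7:30 AM, out 7:02 PM→7:00 PM; 11 h 30 min
Fri: in 6:20 AM→6:18 AM, out 12:50 PM→12:48 PM; 6 h 30 min
Sat: in 7:30 AM→7:30 AM, out 3:34 PM→3:36 PM; 8 h 6 min
Total credited: 26 h 6 min.

26.10 hours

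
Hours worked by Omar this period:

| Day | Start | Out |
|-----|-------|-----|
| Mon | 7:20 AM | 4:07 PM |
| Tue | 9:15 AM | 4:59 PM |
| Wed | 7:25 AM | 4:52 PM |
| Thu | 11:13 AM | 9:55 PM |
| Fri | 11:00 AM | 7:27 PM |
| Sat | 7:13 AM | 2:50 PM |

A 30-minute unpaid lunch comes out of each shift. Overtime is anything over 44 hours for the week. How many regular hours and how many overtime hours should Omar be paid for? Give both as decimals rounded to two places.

Mon: 7:20 AM–4:07 PM = 8 h 47 min; less 30 min break → 8 h 17 min
Tue: 9:15 AM–4:59 PM = 7 h 44 min; less 30 min break → 7 h 14 min
Wed: 7:25 AM–4:52 PM = 9 h 27 min; less 30 min break → 8 h 57 min
Thu: 11:13 AM–9:55 PM = 10 h 42 min; less 30 min break → 10 h 12 min
Fri: 11:00 AM–7:27 PM = 8 h 27 min; less 30 min break → 7 h 57 min
Sat: 7:13 AM–2:50 PM = 7 h 37 min; less 30 min break → 7 h 7 min
Total worked: 49 h 44 min = 49.73 h.
Threshold 44 h → overtime 5 h 44 min, regular 44 h 0 min.

Regular 44.00 hours, overtime 5.73 hours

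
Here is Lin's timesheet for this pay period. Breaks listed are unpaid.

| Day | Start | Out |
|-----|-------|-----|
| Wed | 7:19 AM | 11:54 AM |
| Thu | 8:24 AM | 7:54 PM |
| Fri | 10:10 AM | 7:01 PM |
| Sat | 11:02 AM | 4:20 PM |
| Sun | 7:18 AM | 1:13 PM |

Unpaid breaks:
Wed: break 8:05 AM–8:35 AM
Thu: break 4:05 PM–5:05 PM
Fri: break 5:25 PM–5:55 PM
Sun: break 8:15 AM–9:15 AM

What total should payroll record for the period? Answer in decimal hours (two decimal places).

Wed: 7:19 AM–11:54 AM = 4 h 35 min; less 30 min break → 4 h 5 min
Thu: 8:24 AM–7:54 PM = 11 h 30 min; less 60 min break → 10 h 30 min
Fri: 10:10 AM–7:01 PM = 8 h 51 min; less 30 min break → 8 h 21 min
Sat: 11:02 AM–4:20 PM = 5 h 18 min
Sun: 7:18 AM–1:13 PM = 5 h 55 min; less 60 min break → 4 h 55 min
Total: 4 h 5 min + 10 h 30 min + 8 h 21 min + 5 h 18 min + 4 h 55 min = 33 h 9 min.

33.15 hours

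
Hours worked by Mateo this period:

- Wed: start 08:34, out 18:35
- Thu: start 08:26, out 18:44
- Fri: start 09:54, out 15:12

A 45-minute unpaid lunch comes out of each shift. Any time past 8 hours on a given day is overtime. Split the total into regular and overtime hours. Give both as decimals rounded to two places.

Wed: 08:34–18:35 = 10 h 1 min; less 45 min break → 9 h 16 min
Thu: 08:26–18:44 = 10 h 18 min; less 45 min break → 9 h 33 min
Fri: 09:54–15:12 = 5 h 18 min; less 45 min break → 4 h 33 min
Wed reg 8 h 0 min / OT 1 h 16 min; Thu reg 8 h 0 min / OT 1 h 33 min; Fri reg 4 h 33 min / OT 0 h 0 min.
Totals: regular 20 h 33 min, overtime 2 h 49 min.

Regular 20.55 hours, overtime 2.82 hours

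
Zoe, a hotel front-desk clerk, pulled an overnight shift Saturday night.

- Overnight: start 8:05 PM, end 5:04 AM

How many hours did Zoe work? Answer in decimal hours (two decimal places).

Overnight: 8:05 PM → midnight = 3 h 55 min; midnight → 5:04 AM = 5 h 4 min; span 8 h 59 min

8.98 hours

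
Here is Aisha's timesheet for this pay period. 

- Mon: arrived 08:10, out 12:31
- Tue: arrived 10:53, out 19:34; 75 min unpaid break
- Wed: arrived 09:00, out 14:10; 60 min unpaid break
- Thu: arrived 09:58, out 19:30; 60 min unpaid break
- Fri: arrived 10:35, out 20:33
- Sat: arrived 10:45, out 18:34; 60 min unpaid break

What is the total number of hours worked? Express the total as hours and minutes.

41 h 16 min

Mon: 08:10–12:31 = 4 h 21 min
Tue: 10:53–19:34 = 8 h 41 min; less 75 min break → 7 h 26 min
Wed: 09:00–14:10 = 5 h 10 min; less 60 min break → 4 h 10 min
Thu: 09:58–19:30 = 9 h 32 min; less 60 min break → 8 h 32 min
Fri: 10:35–20:33 = 9 h 58 min
Sat: 10:45–18:34 = 7 h 49 min; less 60 min break → 6 h 49 min
Total: 4 h 21 min + 7 h 26 min + 4 h 10 min + 8 h 32 min + 9 h 58 min + 6 h 49 min = 41 h 16 min.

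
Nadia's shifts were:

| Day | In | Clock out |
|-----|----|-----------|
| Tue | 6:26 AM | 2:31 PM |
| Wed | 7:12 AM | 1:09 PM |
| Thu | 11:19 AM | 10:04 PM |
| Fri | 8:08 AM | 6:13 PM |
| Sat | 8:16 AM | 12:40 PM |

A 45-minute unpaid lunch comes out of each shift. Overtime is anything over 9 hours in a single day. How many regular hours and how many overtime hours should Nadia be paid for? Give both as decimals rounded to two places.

Regular 34.18 hours, overtime 1.33 hours

Tue: 6:26 AM–2:31 PM = 8 h 5 min; less 45 min break → 7 h 20 min
Wed: 7:12 AM–1:09 PM = 5 h 57 min; less 45 min break → 5 h 12 min
Thu: 11:19 AM–10:04 PM = 10 h 45 min; less 45 min break → 10 h 0 min
Fri: 8:08 AM–6:13 PM = 10 h 5 min; less 45 min break → 9 h 20 min
Sat: 8:16 AM–12:40 PM = 4 h 24 min; less 45 min break → 3 h 39 min
Tue reg 7 h 20 min / OT 0 h 0 min; Wed reg 5 h 12 min / OT 0 h 0 min; Thu reg 9 h 0 min / OT 1 h 0 min; Fri reg 9 h 0 min / OT 0 h 20 min; Sat reg 3 h 39 min / OT 0 h 0 min.
Totals: regular 34 h 11 min, overtime 1 h 20 min.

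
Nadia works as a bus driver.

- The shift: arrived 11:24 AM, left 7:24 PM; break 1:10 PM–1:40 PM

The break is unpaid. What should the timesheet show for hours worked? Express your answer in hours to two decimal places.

The shift: 11:24 AM–7:24 PM = 8 h 0 min; less 30 min break → 7 h 30 min

7.50 hours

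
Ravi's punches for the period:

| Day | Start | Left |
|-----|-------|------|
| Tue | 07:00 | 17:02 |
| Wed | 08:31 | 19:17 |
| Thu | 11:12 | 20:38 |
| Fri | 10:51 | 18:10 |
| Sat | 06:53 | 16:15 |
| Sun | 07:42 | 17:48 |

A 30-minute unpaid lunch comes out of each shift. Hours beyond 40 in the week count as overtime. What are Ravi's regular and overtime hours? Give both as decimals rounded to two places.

Regular 40.00 hours, overtime 14.02 hours

Tue: 07:00–17:02 = 10 h 2 min; less 30 min break → 9 h 32 min
Wed: 08:31–19:17 = 10 h 46 min; less 30 min break → 10 h 16 min
Thu: 11:12–20:38 = 9 h 26 min; less 30 min break → 8 h 56 min
Fri: 10:51–18:10 = 7 h 19 min; less 30 min break → 6 h 49 min
Sat: 06:53–16:15 = 9 h 22 min; less 30 min break → 8 h 52 min
Sun: 07:42–17:48 = 10 h 6 min; less 30 min break → 9 h 36 min
Total worked: 54 h 1 min = 54.02 h.
Threshold 40 h → overtime 14 h 1 min, regular 40 h 0 min.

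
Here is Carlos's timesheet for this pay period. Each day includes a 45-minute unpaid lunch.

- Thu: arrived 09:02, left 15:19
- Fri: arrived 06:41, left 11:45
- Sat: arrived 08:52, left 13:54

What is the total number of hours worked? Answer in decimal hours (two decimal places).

Thu: 09:02–15:19 = 6 h 17 min; less 45 min break → 5 h 32 min
Fri: 06:41–11:45 = 5 h 4 min; less 45 min break → 4 h 19 min
Sat: 08:52–13:54 = 5 h 2 min; less 45 min break → 4 h 17 min
Total: 5 h 32 min + 4 h 19 min + 4 h 17 min = 14 h 8 min.

14.13 hours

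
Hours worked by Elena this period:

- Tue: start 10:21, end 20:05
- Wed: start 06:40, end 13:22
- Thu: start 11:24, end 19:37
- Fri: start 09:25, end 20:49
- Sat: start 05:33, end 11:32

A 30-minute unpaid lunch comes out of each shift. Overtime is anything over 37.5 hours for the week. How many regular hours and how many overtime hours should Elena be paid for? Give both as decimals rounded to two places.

Regular 37.50 hours, overtime 2.03 hours

Tue: 10:21–20:05 = 9 h 44 min; less 30 min break → 9 h 14 min
Wed: 06:40–13:22 = 6 h 42 min; less 30 min break → 6 h 12 min
Thu: 11:24–19:37 = 8 h 13 min; less 30 min break → 7 h 43 min
Fri: 09:25–20:49 = 11 h 24 min; less 30 min break → 10 h 54 min
Sat: 05:33–11:32 = 5 h 59 min; less 30 min break → 5 h 29 min
Total worked: 39 h 32 min = 39.53 h.
Threshold 37.5 h → overtime 2 h 2 min, regular 37 h 30 min.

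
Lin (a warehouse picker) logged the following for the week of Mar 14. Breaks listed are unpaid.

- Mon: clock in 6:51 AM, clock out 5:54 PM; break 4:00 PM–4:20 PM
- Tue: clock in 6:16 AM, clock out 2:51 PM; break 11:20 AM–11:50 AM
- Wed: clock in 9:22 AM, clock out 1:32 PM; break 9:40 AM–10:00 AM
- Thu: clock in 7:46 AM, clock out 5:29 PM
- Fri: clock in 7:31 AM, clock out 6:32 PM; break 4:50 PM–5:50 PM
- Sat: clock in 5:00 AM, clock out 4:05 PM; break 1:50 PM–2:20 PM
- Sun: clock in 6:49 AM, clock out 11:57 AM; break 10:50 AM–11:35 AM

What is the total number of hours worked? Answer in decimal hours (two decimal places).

57.33 hours

Mon: 6:51 AM–5:54 PM = 11 h 3 min; less 20 min break → 10 h 43 min
Tue: 6:16 AM–2:51 PM = 8 h 35 min; less 30 min break → 8 h 5 min
Wed: 9:22 AM–1:32 PM = 4 h 10 min; less 20 min break → 3 h 50 min
Thu: 7:46 AM–5:29 PM = 9 h 43 min
Fri: 7:31 AM–6:32 PM = 11 h 1 min; less 60 min break → 10 h 1 min
Sat: 5:00 AM–4:05 PM = 11 h 5 min; less 30 min break → 10 h 35 min
Sun: 6:49 AM–11:57 AM = 5 h 8 min; less 45 min break → 4 h 23 min
Total: 10 h 43 min + 8 h 5 min + 3 h 50 min + 9 h 43 min + 10 h 1 min + 10 h 35 min + 4 h 23 min = 57 h 20 min.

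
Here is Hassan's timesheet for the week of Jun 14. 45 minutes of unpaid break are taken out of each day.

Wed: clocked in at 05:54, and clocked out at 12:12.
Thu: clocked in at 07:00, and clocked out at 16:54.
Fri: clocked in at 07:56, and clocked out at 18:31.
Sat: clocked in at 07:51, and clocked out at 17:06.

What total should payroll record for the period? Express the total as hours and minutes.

33 h 2 min

Wed: 05:54–12:12 = 6 h 18 min; less 45 min break → 5 h 33 min
Thu: 07:00–16:54 = 9 h 54 min; less 45 min break → 9 h 9 min
Fri: 07:56–18:31 = 10 h 35 min; less 45 min break → 9 h 50 min
Sat: 07:51–17:06 = 9 h 15 min; less 45 min break → 8 h 30 min
Total: 5 h 33 min + 9 h 9 min + 9 h 50 min + 8 h 30 min = 33 h 2 min.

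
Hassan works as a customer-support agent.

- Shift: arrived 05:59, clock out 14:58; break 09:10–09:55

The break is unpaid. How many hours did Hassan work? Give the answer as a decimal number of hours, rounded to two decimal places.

8.23 hours

Shift: 05:59–14:58 = 8 h 59 min; less 45 min break → 8 h 14 min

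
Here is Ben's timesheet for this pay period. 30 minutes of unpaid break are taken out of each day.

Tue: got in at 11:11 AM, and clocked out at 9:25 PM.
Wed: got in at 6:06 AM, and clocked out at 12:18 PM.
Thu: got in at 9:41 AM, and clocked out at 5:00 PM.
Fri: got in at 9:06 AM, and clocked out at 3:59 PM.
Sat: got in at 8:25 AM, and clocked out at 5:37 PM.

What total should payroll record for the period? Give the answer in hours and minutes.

Tue: 11:11 AM–9:25 PM = 10 h 14 min; less 30 min break → 9 h 44 min
Wed: 6:06 AM–12:18 PM = 6 h 12 min; less 30 min break → 5 h 42 min
Thu: 9:41 AM–5:00 PM = 7 h 19 min; less 30 min break → 6 h 49 min
Fri: 9:06 AM–3:59 PM = 6 h 53 min; less 30 min break → 6 h 23 min
Sat: 8:25 AM–5:37 PM = 9 h 12 min; less 30 min break → 8 h 42 min
Total: 9 h 44 min + 5 h 42 min + 6 h 49 min + 6 h 23 min + 8 h 42 min = 37 h 20 min.

37 h 20 min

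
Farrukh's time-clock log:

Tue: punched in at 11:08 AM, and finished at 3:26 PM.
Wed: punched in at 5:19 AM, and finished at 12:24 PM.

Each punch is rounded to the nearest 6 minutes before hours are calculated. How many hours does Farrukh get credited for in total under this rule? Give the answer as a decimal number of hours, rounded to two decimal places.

11.40 hours

Tue: in 11:08 AM→11:06 AM, out 3:26 PM→3:24 PM; 4 h 18 min
Wed: in 5:19 AM→5:18 AM, out 12:24 PM→12:24 PM; 7 h 6 min
Total credited: 11 h 24 min.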